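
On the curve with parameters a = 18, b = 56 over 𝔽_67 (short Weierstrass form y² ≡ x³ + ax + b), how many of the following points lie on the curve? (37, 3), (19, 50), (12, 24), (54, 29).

2

(37, 3): 3² ≡ 9, rhs ≡ 53 → off.
(19, 50): 50² ≡ 21, rhs ≡ 21 → on.
(12, 24): 24² ≡ 40, rhs ≡ 57 → off.
(54, 29): 29² ≡ 37, rhs ≡ 37 → on.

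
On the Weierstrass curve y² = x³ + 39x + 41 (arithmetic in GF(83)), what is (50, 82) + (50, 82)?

tangent at (50, 82): λ = (3·50² + 39)/(2·82) ≡ 69/81. 81⁻¹ ≡ 41 (mod 83), so λ ≡ 69·41 ≡ 7.
  x = λ² - 50 - 50 = 49 - 100 ≡ 32; y = λ·(50 - 32) - 82 ≡ 44. → (32, 44)

(32, 44)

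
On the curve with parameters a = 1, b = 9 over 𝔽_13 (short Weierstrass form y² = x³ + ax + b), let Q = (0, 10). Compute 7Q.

Double-and-add on 7 = (111)₂. Start with Q = (0, 10) for the leading 1-bit.
double: tangent at (0, 10): λ = (3·0² + 1)/(2·10) ≡ 1/7. 7⁻¹ ≡ 2 (mod 13), so λ ≡ 1·2 ≡ 2.
  x = λ² - 0 - 0 = 4 - 0 ≡ 4; y = λ·(0 - 4) - 10 ≡ 8. → (4, 8)
add Q: (4, 8) + (0, 10). λ = (10 - 8)/(0 - 4) ≡ 2/9 mod 13. 9⁻¹ ≡ 3 (mod 13), so λ ≡ 6.
  x = λ² - 4 - 0 = 36 - 4 ≡ 6; y = λ·(4 - 6) - 8 ≡ 6. → (6, 6)
double: tangent at (6, 6): λ = (3·6² + 1)/(2·6) ≡ 5/12. 12⁻¹ ≡ 12 (mod 13) since 12·12 = 144 ≡ 1, so λ ≡ 5·12 ≡ 8.
  x = λ² - 6 - 6 = 64 - 12 ≡ 0; y = λ·(6 - 0) - 6 ≡ 3. → (0, 3)
add Q: (0, 3) + (0, 10): same x and y₁ ≡ -y₂, so the sum is ∞.

O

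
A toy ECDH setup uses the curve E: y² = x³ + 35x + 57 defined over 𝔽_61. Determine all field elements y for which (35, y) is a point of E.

none

x³ + 35x + 57 = 44157 ≡ 54 (mod 61).
54 is a non-residue mod 61; no y exists.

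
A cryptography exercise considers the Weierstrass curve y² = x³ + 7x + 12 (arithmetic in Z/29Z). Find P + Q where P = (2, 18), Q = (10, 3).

(11, 17)

(2, 18) + (10, 3). λ = (3 - 18)/(10 - 2) ≡ 14/8 mod 29. 8⁻¹ ≡ 11 (mod 29), so λ ≡ 9.
  x = λ² - 2 - 10 = 81 - 12 ≡ 11; y = λ·(2 - 11) - 18 ≡ 17. → (11, 17)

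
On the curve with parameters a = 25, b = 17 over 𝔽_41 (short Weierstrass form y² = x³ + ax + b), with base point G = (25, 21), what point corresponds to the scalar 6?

Double-and-add on 6 = (110)₂. Start with G = (25, 21) for the leading 1-bit.
double: tangent at (25, 21): λ = (3·25² + 25)/(2·21) ≡ 14/1. 1⁻¹ ≡ 1 (mod 41), so λ ≡ 14·1 ≡ 14.
  x = λ² - 25 - 25 = 196 - 50 ≡ 23; y = λ·(25 - 23) - 21 ≡ 7. → (23, 7)
add G: (23, 7) + (25, 21). λ = (21 - 7)/(25 - 23) ≡ 14/2 mod 41. 2⁻¹ ≡ 21 (mod 41) since 2·21 = 42 ≡ 1, so λ ≡ 7.
  x = λ² - 23 - 25 = 49 - 48 ≡ 1; y = λ·(23 - 1) - 7 ≡ 24. → (1, 24)
double: tangent at (1, 24): λ = (3·1² + 25)/(2·24) ≡ 28/7. 7⁻¹ ≡ 6 (mod 41) since 7·6 = 42 ≡ 1, so λ ≡ 28·6 ≡ 4.
  x = λ² - 1 - 1 = 16 - 2 ≡ 14; y = λ·(1 - 14) - 24 ≡ 6. → (14, 6)

(14, 6)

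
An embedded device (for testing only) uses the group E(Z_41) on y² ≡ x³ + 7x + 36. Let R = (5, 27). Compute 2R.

(31, 14)

tangent at (5, 27): λ = (3·5² + 7)/(2·27) ≡ 0/13. 13⁻¹ ≡ 19 (mod 41), so λ ≡ 0·19 ≡ 0.
  x = λ² - 5 - 5 = 0 - 10 ≡ 31; y = λ·(5 - 31) - 27 ≡ 14. → (31, 14)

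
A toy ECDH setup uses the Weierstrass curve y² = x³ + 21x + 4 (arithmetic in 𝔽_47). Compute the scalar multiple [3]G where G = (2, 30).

Repeated addition: build up to 3G.
2G: tangent at (2, 30): λ = (3·2² + 21)/(2·30) ≡ 33/13. 13⁻¹ ≡ 29 (mod 47), so λ ≡ 33·29 ≡ 17.
  x = λ² - 2 - 2 = 289 - 4 ≡ 3; y = λ·(2 - 3) - 30 ≡ 0. → (3, 0)
3G: (3, 0) + (2, 30). λ = (30 - 0)/(2 - 3) ≡ 30/46 mod 47. 46⁻¹ ≡ 46 (mod 47), so λ ≡ 17.
  x = λ² - 3 - 2 = 289 - 5 ≡ 2; y = λ·(3 - 2) - 0 ≡ 17. → (2, 17)

(2, 17)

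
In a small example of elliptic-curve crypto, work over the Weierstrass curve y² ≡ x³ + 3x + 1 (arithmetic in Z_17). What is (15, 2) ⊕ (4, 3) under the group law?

(7, 5)

(15, 2) + (4, 3). λ = (3 - 2)/(4 - 15) ≡ 1/6 mod 17. 6⁻¹ ≡ 3 (mod 17) since 6·3 = 18 ≡ 1, so λ ≡ 3.
  x = λ² - 15 - 4 = 9 - 19 ≡ 7; y = λ·(15 - 7) - 2 ≡ 5. → (7, 5)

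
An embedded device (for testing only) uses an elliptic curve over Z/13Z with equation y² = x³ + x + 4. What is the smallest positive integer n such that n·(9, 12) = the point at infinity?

2P: tangent at (9, 12): λ = (3·9² + 1)/(2·12) ≡ 10/11. 11⁻¹ ≡ 6 (mod 13) since 11·6 = 66 ≡ 1, so λ ≡ 10·6 ≡ 8.
  x = λ² - 9 - 9 = 64 - 18 ≡ 7; y = λ·(9 - 7) - 12 ≡ 4. → (7, 4)
3P: (7, 4) + (9, 12). λ = (12 - 4)/(9 - 7) ≡ 8/2 mod 13. 2⁻¹ ≡ 7 (mod 13), so λ ≡ 4.
  x = λ² - 7 - 9 = 16 - 16 ≡ 0; y = λ·(7 - 0) - 4 ≡ 11. → (0, 11)
4P: (0, 11) + (9, 12). λ = (12 - 11)/(9 - 0) ≡ 1/9 mod 13. 9⁻¹ ≡ 3 (mod 13) since 9·3 = 27 ≡ 1, so λ ≡ 3.
  x = λ² - 0 - 9 = 9 - 9 ≡ 0; y = λ·(0 - 0) - 11 ≡ 2. → (0, 2)
5P: (0, 2) + (9, 12). λ = (12 - 2)/(9 - 0) ≡ 10/9 mod 13. 9⁻¹ ≡ 3 (mod 13) since 9·3 = 27 ≡ 1, so λ ≡ 4.
  x = λ² - 0 - 9 = 16 - 9 ≡ 7; y = λ·(0 - 7) - 2 ≡ 9. → (7, 9)
6P: (7, 9) + (9, 12). λ = (12 - 9)/(9 - 7) ≡ 3/2 mod 13. 2⁻¹ ≡ 7 (mod 13), so λ ≡ 8.
  x = λ² - 7 - 9 = 64 - 16 ≡ 9; y = λ·(7 - 9) - 9 ≡ 1. → (9, 1)
7P: (9, 1) + (9, 12): same x and y₁ ≡ -y₂, so the sum is the point at infinity.
7P = the point at infinity, so the order is 7.

7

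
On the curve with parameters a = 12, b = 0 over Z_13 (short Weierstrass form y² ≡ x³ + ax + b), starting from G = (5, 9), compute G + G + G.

Repeated addition: build up to 3G.
2G: tangent at (5, 9): λ = (3·5² + 12)/(2·9) ≡ 9/5. 5⁻¹ ≡ 8 (mod 13) since 5·8 = 40 ≡ 1, so λ ≡ 9·8 ≡ 7.
  x = λ² - 5 - 5 = 49 - 10 ≡ 0; y = λ·(5 - 0) - 9 ≡ 0. → (0, 0)
3G: (0, 0) + (5, 9). λ = (9 - 0)/(5 - 0) ≡ 9/5 mod 13. 5⁻¹ ≡ 8 (mod 13), so λ ≡ 7.
  x = λ² - 0 - 5 = 49 - 5 ≡ 5; y = λ·(0 - 5) - 0 ≡ 4. → (5, 4)

(5, 4)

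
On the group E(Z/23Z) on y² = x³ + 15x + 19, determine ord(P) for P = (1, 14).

9

2P: tangent at (1, 14): λ = (3·1² + 15)/(2·14) ≡ 18/5. 5⁻¹ ≡ 14 (mod 23), so λ ≡ 18·14 ≡ 22.
  x = λ² - 1 - 1 = 484 - 2 ≡ 22; y = λ·(1 - 22) - 14 ≡ 7. → (22, 7)
3P: (22, 7) + (1, 14). λ = (14 - 7)/(1 - 22) ≡ 7/2 mod 23. 2⁻¹ ≡ 12 (mod 23), so λ ≡ 15.
  x = λ² - 22 - 1 = 225 - 23 ≡ 18; y = λ·(22 - 18) - 7 ≡ 7. → (18, 7)
4P: (18, 7) + (1, 14). λ = (14 - 7)/(1 - 18) ≡ 7/6 mod 23. 6⁻¹ ≡ 4 (mod 23), so λ ≡ 5.
  x = λ² - 18 - 1 = 25 - 19 ≡ 6; y = λ·(18 - 6) - 7 ≡ 7. → (6, 7)
5P: (6, 7) + (1, 14). λ = (14 - 7)/(1 - 6) ≡ 7/18 mod 23. 18⁻¹ ≡ 9 (mod 23) since 18·9 = 162 ≡ 1, so λ ≡ 17.
  x = λ² - 6 - 1 = 289 - 7 ≡ 6; y = λ·(6 - 6) - 7 ≡ 16. → (6, 16)
6P: (6, 16) + (1, 14). λ = (14 - 16)/(1 - 6) ≡ 21/18 mod 23. 18⁻¹ ≡ 9 (mod 23) since 18·9 = 162 ≡ 1, so λ ≡ 5.
  x = λ² - 6 - 1 = 25 - 7 ≡ 18; y = λ·(6 - 18) - 16 ≡ 16. → (18, 16)
7P: (18, 16) + (1, 14). λ = (14 - 16)/(1 - 18) ≡ 21/6 mod 23. 6⁻¹ ≡ 4 (mod 23), so λ ≡ 15.
  x = λ² - 18 - 1 = 225 - 19 ≡ 22; y = λ·(18 - 22) - 16 ≡ 16. → (22, 16)
8P: (22, 16) + (1, 14). λ = (14 - 16)/(1 - 22) ≡ 21/2 mod 23. 2⁻¹ ≡ 12 (mod 23), so λ ≡ 22.
  x = λ² - 22 - 1 = 484 - 23 ≡ 1; y = λ·(22 - 1) - 16 ≡ 9. → (1, 9)
9P: (1, 9) + (1, 14): same x and y₁ ≡ -y₂, so the sum is O.
9P = O, so the order is 9.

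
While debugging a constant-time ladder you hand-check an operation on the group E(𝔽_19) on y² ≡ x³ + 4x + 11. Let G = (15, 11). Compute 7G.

(15, 11)

Repeated addition: build up to 7G.
2G: tangent at (15, 11): λ = (3·15² + 4)/(2·11) ≡ 14/3. 3⁻¹ ≡ 13 (mod 19) since 3·13 = 39 ≡ 1, so λ ≡ 14·13 ≡ 11.
  x = λ² - 15 - 15 = 121 - 30 ≡ 15; y = λ·(15 - 15) - 11 ≡ 8. → (15, 8)
3G: (15, 8) + (15, 11): same x and y₁ ≡ -y₂, so the sum is O.
4G: O + (15, 11) = (15, 11) (identity).
5G: tangent at (15, 11): λ = (3·15² + 4)/(2·11) ≡ 14/3. 3⁻¹ ≡ 13 (mod 19) since 3·13 = 39 ≡ 1, so λ ≡ 14·13 ≡ 11.
  x = λ² - 15 - 15 = 121 - 30 ≡ 15; y = λ·(15 - 15) - 11 ≡ 8. → (15, 8)
6G: (15, 8) + (15, 11): same x and y₁ ≡ -y₂, so the sum is O.
7G: O + (15, 11) = (15, 11) (identity).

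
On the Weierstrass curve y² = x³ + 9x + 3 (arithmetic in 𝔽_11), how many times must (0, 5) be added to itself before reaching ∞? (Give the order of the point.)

2P: tangent at (0, 5): λ = (3·0² + 9)/(2·5) ≡ 9/10. 10⁻¹ ≡ 10 (mod 11), so λ ≡ 9·10 ≡ 2.
  x = λ² - 0 - 0 = 4 - 0 ≡ 4; y = λ·(0 - 4) - 5 ≡ 9. → (4, 9)
3P: (4, 9) + (0, 5). λ = (5 - 9)/(0 - 4) ≡ 7/7 mod 11. 7⁻¹ ≡ 8 (mod 11), so λ ≡ 1.
  x = λ² - 4 - 0 = 1 - 4 ≡ 8; y = λ·(4 - 8) - 9 ≡ 9. → (8, 9)
4P: (8, 9) + (0, 5). λ = (5 - 9)/(0 - 8) ≡ 7/3 mod 11. 3⁻¹ ≡ 4 (mod 11), so λ ≡ 6.
  x = λ² - 8 - 0 = 36 - 8 ≡ 6; y = λ·(8 - 6) - 9 ≡ 3. → (6, 3)
5P: (6, 3) + (0, 5). λ = (5 - 3)/(0 - 6) ≡ 2/5 mod 11. 5⁻¹ ≡ 9 (mod 11) since 5·9 = 45 ≡ 1, so λ ≡ 7.
  x = λ² - 6 - 0 = 49 - 6 ≡ 10; y = λ·(6 - 10) - 3 ≡ 2. → (10, 2)
6P: (10, 2) + (0, 5). λ = (5 - 2)/(0 - 10) ≡ 3/1 mod 11. 1⁻¹ ≡ 1 (mod 11), so λ ≡ 3.
  x = λ² - 10 - 0 = 9 - 10 ≡ 10; y = λ·(10 - 10) - 2 ≡ 9. → (10, 9)
7P: (10, 9) + (0, 5). λ = (5 - 9)/(0 - 10) ≡ 7/1 mod 11. 1⁻¹ ≡ 1 (mod 11) since 1·1 = 1 ≡ 1, so λ ≡ 7.
  x = λ² - 10 - 0 = 49 - 10 ≡ 6; y = λ·(10 - 6) - 9 ≡ 8. → (6, 8)
8P: (6, 8) + (0, 5). λ = (5 - 8)/(0 - 6) ≡ 8/5 mod 11. 5⁻¹ ≡ 9 (mod 11), so λ ≡ 6.
  x = λ² - 6 - 0 = 36 - 6 ≡ 8; y = λ·(6 - 8) - 8 ≡ 2. → (8, 2)
9P: (8, 2) + (0, 5). λ = (5 - 2)/(0 - 8) ≡ 3/3 mod 11. 3⁻¹ ≡ 4 (mod 11), so λ ≡ 1.
  x = λ² - 8 - 0 = 1 - 8 ≡ 4; y = λ·(8 - 4) - 2 ≡ 2. → (4, 2)
10P: (4, 2) + (0, 5). λ = (5 - 2)/(0 - 4) ≡ 3/7 mod 11. 7⁻¹ ≡ 8 (mod 11), so λ ≡ 2.
  x = λ² - 4 - 0 = 4 - 4 ≡ 0; y = λ·(4 - 0) - 2 ≡ 6. → (0, 6)
11P: (0, 6) + (0, 5): same x and y₁ ≡ -y₂, so the sum is ∞.
11P = ∞, so the order is 11.

11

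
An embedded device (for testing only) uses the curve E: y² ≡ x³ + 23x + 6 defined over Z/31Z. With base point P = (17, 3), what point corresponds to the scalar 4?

(26, 13)

Double-and-add on 4 = (100)₂. Start with P = (17, 3) for the leading 1-bit.
double: tangent at (17, 3): λ = (3·17² + 23)/(2·3) ≡ 22/6. 6⁻¹ ≡ 26 (mod 31), so λ ≡ 22·26 ≡ 14.
  x = λ² - 17 - 17 = 196 - 34 ≡ 7; y = λ·(17 - 7) - 3 ≡ 13. → (7, 13)
double: tangent at (7, 13): λ = (3·7² + 23)/(2·13) ≡ 15/26. 26⁻¹ ≡ 6 (mod 31), so λ ≡ 15·6 ≡ 28.
  x = λ² - 7 - 7 = 784 - 14 ≡ 26; y = λ·(7 - 26) - 13 ≡ 13. → (26, 13)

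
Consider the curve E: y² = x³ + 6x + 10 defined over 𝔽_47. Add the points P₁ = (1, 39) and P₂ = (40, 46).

(1, 39) + (40, 46). λ = (46 - 39)/(40 - 1) ≡ 7/39 mod 47. 39⁻¹ ≡ 41 (mod 47), so λ ≡ 5.
  x = λ² - 1 - 40 = 25 - 41 ≡ 31; y = λ·(1 - 31) - 39 ≡ 46. → (31, 46)

(31, 46)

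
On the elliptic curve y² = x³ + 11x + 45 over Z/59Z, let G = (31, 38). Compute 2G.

tangent at (31, 38): λ = (3·31² + 11)/(2·38) ≡ 3/17. 17⁻¹ ≡ 7 (mod 59) since 17·7 = 119 ≡ 1, so λ ≡ 3·7 ≡ 21.
  x = λ² - 31 - 31 = 441 - 62 ≡ 25; y = λ·(31 - 25) - 38 ≡ 29. → (25, 29)

(25, 29)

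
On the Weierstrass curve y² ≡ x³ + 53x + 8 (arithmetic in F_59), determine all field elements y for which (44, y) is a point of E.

x³ + 53x + 8 = 87524 ≡ 27 (mod 59).
Square roots of 27 mod 59: 26 and 33 (since 26² = 676 ≡ 27).

26, 33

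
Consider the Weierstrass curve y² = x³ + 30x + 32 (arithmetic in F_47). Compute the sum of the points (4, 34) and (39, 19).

(32, 25)

(4, 34) + (39, 19). λ = (19 - 34)/(39 - 4) ≡ 32/35 mod 47. 35⁻¹ ≡ 43 (mod 47) since 35·43 = 1505 ≡ 1, so λ ≡ 13.
  x = λ² - 4 - 39 = 169 - 43 ≡ 32; y = λ·(4 - 32) - 34 ≡ 25. → (32, 25)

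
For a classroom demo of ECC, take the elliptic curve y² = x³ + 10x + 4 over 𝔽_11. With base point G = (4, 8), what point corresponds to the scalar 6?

Repeated addition: build up to 6G.
2G: tangent at (4, 8): λ = (3·4² + 10)/(2·8) ≡ 3/5. 5⁻¹ ≡ 9 (mod 11) since 5·9 = 45 ≡ 1, so λ ≡ 3·9 ≡ 5.
  x = λ² - 4 - 4 = 25 - 8 ≡ 6; y = λ·(4 - 6) - 8 ≡ 4. → (6, 4)
3G: (6, 4) + (4, 8). λ = (8 - 4)/(4 - 6) ≡ 4/9 mod 11. 9⁻¹ ≡ 5 (mod 11), so λ ≡ 9.
  x = λ² - 6 - 4 = 81 - 10 ≡ 5; y = λ·(6 - 5) - 4 ≡ 5. → (5, 5)
4G: (5, 5) + (4, 8). λ = (8 - 5)/(4 - 5) ≡ 3/10 mod 11. 10⁻¹ ≡ 10 (mod 11), so λ ≡ 8.
  x = λ² - 5 - 4 = 64 - 9 ≡ 0; y = λ·(5 - 0) - 5 ≡ 2. → (0, 2)
5G: (0, 2) + (4, 8). λ = (8 - 2)/(4 - 0) ≡ 6/4 mod 11. 4⁻¹ ≡ 3 (mod 11) since 4·3 = 12 ≡ 1, so λ ≡ 7.
  x = λ² - 0 - 4 = 49 - 4 ≡ 1; y = λ·(0 - 1) - 2 ≡ 2. → (1, 2)
6G: (1, 2) + (4, 8). λ = (8 - 2)/(4 - 1) ≡ 6/3 mod 11. 3⁻¹ ≡ 4 (mod 11), so λ ≡ 2.
  x = λ² - 1 - 4 = 4 - 5 ≡ 10; y = λ·(1 - 10) - 2 ≡ 2. → (10, 2)

(10, 2)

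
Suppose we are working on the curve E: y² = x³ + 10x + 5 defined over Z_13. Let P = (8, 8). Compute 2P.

tangent at (8, 8): λ = (3·8² + 10)/(2·8) ≡ 7/3. 3⁻¹ ≡ 9 (mod 13), so λ ≡ 7·9 ≡ 11.
  x = λ² - 8 - 8 = 121 - 16 ≡ 1; y = λ·(8 - 1) - 8 ≡ 4. → (1, 4)

(1, 4)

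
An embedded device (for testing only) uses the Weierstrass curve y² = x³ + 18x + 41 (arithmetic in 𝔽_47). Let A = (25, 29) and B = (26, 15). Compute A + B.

(25, 29) + (26, 15). λ = (15 - 29)/(26 - 25) ≡ 33/1 mod 47. 1⁻¹ ≡ 1 (mod 47), so λ ≡ 33.
  x = λ² - 25 - 26 = 1089 - 51 ≡ 4; y = λ·(25 - 4) - 29 ≡ 6. → (4, 6)

(4, 6)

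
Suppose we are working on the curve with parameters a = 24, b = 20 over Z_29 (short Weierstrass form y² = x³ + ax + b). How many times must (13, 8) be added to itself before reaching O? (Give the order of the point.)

2P: tangent at (13, 8): λ = (3·13² + 24)/(2·8) ≡ 9/16. 16⁻¹ ≡ 20 (mod 29) since 16·20 = 320 ≡ 1, so λ ≡ 9·20 ≡ 6.
  x = λ² - 13 - 13 = 36 - 26 ≡ 10; y = λ·(13 - 10) - 8 ≡ 10. → (10, 10)
3P: (10, 10) + (13, 8). λ = (8 - 10)/(13 - 10) ≡ 27/3 mod 29. 3⁻¹ ≡ 10 (mod 29) since 3·10 = 30 ≡ 1, so λ ≡ 9.
  x = λ² - 10 - 13 = 81 - 23 ≡ 0; y = λ·(10 - 0) - 10 ≡ 22. → (0, 22)
4P: (0, 22) + (13, 8). λ = (8 - 22)/(13 - 0) ≡ 15/13 mod 29. 13⁻¹ ≡ 9 (mod 29) since 13·9 = 117 ≡ 1, so λ ≡ 19.
  x = λ² - 0 - 13 = 361 - 13 ≡ 0; y = λ·(0 - 0) - 22 ≡ 7. → (0, 7)
5P: (0, 7) + (13, 8). λ = (8 - 7)/(13 - 0) ≡ 1/13 mod 29. 13⁻¹ ≡ 9 (mod 29), so λ ≡ 9.
  x = λ² - 0 - 13 = 81 - 13 ≡ 10; y = λ·(0 - 10) - 7 ≡ 19. → (10, 19)
6P: (10, 19) + (13, 8). λ = (8 - 19)/(13 - 10) ≡ 18/3 mod 29. 3⁻¹ ≡ 10 (mod 29), so λ ≡ 6.
  x = λ² - 10 - 13 = 36 - 23 ≡ 13; y = λ·(10 - 13) - 19 ≡ 21. → (13, 21)
7P: (13, 21) + (13, 8): same x and y₁ ≡ -y₂, so the sum is O.
7P = O, so the order is 7.

7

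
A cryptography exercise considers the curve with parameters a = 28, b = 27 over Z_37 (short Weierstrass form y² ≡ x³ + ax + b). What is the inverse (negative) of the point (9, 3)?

-(9, 3) = (9, -3 mod 37) = (9, 34).

(9, 34)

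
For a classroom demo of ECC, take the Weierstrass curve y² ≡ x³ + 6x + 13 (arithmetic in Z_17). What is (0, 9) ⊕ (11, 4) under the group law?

(10, 11)

(0, 9) + (11, 4). λ = (4 - 9)/(11 - 0) ≡ 12/11 mod 17. 11⁻¹ ≡ 14 (mod 17), so λ ≡ 15.
  x = λ² - 0 - 11 = 225 - 11 ≡ 10; y = λ·(0 - 10) - 9 ≡ 11. → (10, 11)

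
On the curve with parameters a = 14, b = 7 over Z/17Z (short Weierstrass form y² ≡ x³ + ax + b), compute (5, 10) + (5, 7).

O

The two points share x = 5 and their y-coordinates satisfy 10 + 7 ≡ 0 (mod 17), so they are inverses. Their sum is 𝒪.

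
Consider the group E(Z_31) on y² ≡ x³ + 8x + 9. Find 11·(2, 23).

(11, 8)

Write P = (2, 23).
Double-and-add on 11 = (1011)₂. Start with P = (2, 23) for the leading 1-bit.
double: tangent at (2, 23): λ = (3·2² + 8)/(2·23) ≡ 20/15. 15⁻¹ ≡ 29 (mod 31), so λ ≡ 20·29 ≡ 22.
  x = λ² - 2 - 2 = 484 - 4 ≡ 15; y = λ·(2 - 15) - 23 ≡ 1. → (15, 1)
double: tangent at (15, 1): λ = (3·15² + 8)/(2·1) ≡ 1/2. 2⁻¹ ≡ 16 (mod 31) since 2·16 = 32 ≡ 1, so λ ≡ 1·16 ≡ 16.
  x = λ² - 15 - 15 = 256 - 30 ≡ 9; y = λ·(15 - 9) - 1 ≡ 2. → (9, 2)
add P: (9, 2) + (2, 23). λ = (23 - 2)/(2 - 9) ≡ 21/24 mod 31. 24⁻¹ ≡ 22 (mod 31) since 24·22 = 528 ≡ 1, so λ ≡ 28.
  x = λ² - 9 - 2 = 784 - 11 ≡ 29; y = λ·(9 - 29) - 2 ≡ 27. → (29, 27)
double: tangent at (29, 27): λ = (3·29² + 8)/(2·27) ≡ 20/23. 23⁻¹ ≡ 27 (mod 31), so λ ≡ 20·27 ≡ 13.
  x = λ² - 29 - 29 = 169 - 58 ≡ 18; y = λ·(29 - 18) - 27 ≡ 23. → (18, 23)
add P: (18, 23) + (2, 23). λ = (23 - 23)/(2 - 18) ≡ 0/15 mod 31. 15⁻¹ ≡ 29 (mod 31), so λ ≡ 0.
  x = λ² - 18 - 2 = 0 - 20 ≡ 11; y = λ·(18 - 11) - 23 ≡ 8. → (11, 8)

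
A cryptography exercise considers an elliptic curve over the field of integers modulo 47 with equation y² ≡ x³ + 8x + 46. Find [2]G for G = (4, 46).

(24, 44)

tangent at (4, 46): λ = (3·4² + 8)/(2·46) ≡ 9/45. 45⁻¹ ≡ 23 (mod 47) since 45·23 = 1035 ≡ 1, so λ ≡ 9·23 ≡ 19.
  x = λ² - 4 - 4 = 361 - 8 ≡ 24; y = λ·(4 - 24) - 46 ≡ 44. → (24, 44)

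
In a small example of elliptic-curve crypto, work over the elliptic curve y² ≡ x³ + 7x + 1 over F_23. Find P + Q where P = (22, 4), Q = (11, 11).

(2, 0)

(22, 4) + (11, 11). λ = (11 - 4)/(11 - 22) ≡ 7/12 mod 23. 12⁻¹ ≡ 2 (mod 23), so λ ≡ 14.
  x = λ² - 22 - 11 = 196 - 33 ≡ 2; y = λ·(22 - 2) - 4 ≡ 0. → (2, 0)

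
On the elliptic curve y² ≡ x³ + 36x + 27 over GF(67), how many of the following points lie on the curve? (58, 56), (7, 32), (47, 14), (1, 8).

2

(58, 56): 56² ≡ 54, rhs ≡ 46 → off.
(7, 32): 32² ≡ 19, rhs ≡ 19 → on.
(47, 14): 14² ≡ 62, rhs ≡ 17 → off.
(1, 8): 8² ≡ 64, rhs ≡ 64 → on.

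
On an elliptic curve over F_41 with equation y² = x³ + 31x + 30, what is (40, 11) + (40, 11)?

tangent at (40, 11): λ = (3·40² + 31)/(2·11) ≡ 34/22. 22⁻¹ ≡ 28 (mod 41), so λ ≡ 34·28 ≡ 9.
  x = λ² - 40 - 40 = 81 - 80 ≡ 1; y = λ·(40 - 1) - 11 ≡ 12. → (1, 12)

(1, 12)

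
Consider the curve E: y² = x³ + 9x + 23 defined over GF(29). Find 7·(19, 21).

(2, 7)

Write G = (19, 21).
Repeated addition: build up to 7G.
2G: tangent at (19, 21): λ = (3·19² + 9)/(2·21) ≡ 19/13. 13⁻¹ ≡ 9 (mod 29) since 13·9 = 117 ≡ 1, so λ ≡ 19·9 ≡ 26.
  x = λ² - 19 - 19 = 676 - 38 ≡ 0; y = λ·(19 - 0) - 21 ≡ 9. → (0, 9)
3G: (0, 9) + (19, 21). λ = (21 - 9)/(19 - 0) ≡ 12/19 mod 29. 19⁻¹ ≡ 26 (mod 29) since 19·26 = 494 ≡ 1, so λ ≡ 22.
  x = λ² - 0 - 19 = 484 - 19 ≡ 1; y = λ·(0 - 1) - 9 ≡ 27. → (1, 27)
4G: (1, 27) + (19, 21). λ = (21 - 27)/(19 - 1) ≡ 23/18 mod 29. 18⁻¹ ≡ 21 (mod 29), so λ ≡ 19.
  x = λ² - 1 - 19 = 361 - 20 ≡ 22; y = λ·(1 - 22) - 27 ≡ 9. → (22, 9)
5G: (22, 9) + (19, 21). λ = (21 - 9)/(19 - 22) ≡ 12/26 mod 29. 26⁻¹ ≡ 19 (mod 29), so λ ≡ 25.
  x = λ² - 22 - 19 = 625 - 41 ≡ 4; y = λ·(22 - 4) - 9 ≡ 6. → (4, 6)
6G: (4, 6) + (19, 21). λ = (21 - 6)/(19 - 4) ≡ 15/15 mod 29. 15⁻¹ ≡ 2 (mod 29), so λ ≡ 1.
  x = λ² - 4 - 19 = 1 - 23 ≡ 7; y = λ·(4 - 7) - 6 ≡ 20. → (7, 20)
7G: (7, 20) + (19, 21). λ = (21 - 20)/(19 - 7) ≡ 1/12 mod 29. 12⁻¹ ≡ 17 (mod 29), so λ ≡ 17.
  x = λ² - 7 - 19 = 289 - 26 ≡ 2; y = λ·(7 - 2) - 20 ≡ 7. → (2, 7)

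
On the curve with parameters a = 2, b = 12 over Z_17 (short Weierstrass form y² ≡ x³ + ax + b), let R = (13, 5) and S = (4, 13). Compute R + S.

(13, 5) + (4, 13). λ = (13 - 5)/(4 - 13) ≡ 8/8 mod 17. 8⁻¹ ≡ 15 (mod 17), so λ ≡ 1.
  x = λ² - 13 - 4 = 1 - 17 ≡ 1; y = λ·(13 - 1) - 5 ≡ 7. → (1, 7)

(1, 7)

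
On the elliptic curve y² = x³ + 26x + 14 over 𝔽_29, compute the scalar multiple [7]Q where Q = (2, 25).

(26, 24)

Double-and-add on 7 = (111)₂. Start with Q = (2, 25) for the leading 1-bit.
double: tangent at (2, 25): λ = (3·2² + 26)/(2·25) ≡ 9/21. 21⁻¹ ≡ 18 (mod 29), so λ ≡ 9·18 ≡ 17.
  x = λ² - 2 - 2 = 289 - 4 ≡ 24; y = λ·(2 - 24) - 25 ≡ 7. → (24, 7)
add Q: (24, 7) + (2, 25). λ = (25 - 7)/(2 - 24) ≡ 18/7 mod 29. 7⁻¹ ≡ 25 (mod 29), so λ ≡ 15.
  x = λ² - 24 - 2 = 225 - 26 ≡ 25; y = λ·(24 - 25) - 7 ≡ 7. → (25, 7)
double: tangent at (25, 7): λ = (3·25² + 26)/(2·7) ≡ 16/14. 14⁻¹ ≡ 27 (mod 29), so λ ≡ 16·27 ≡ 26.
  x = λ² - 25 - 25 = 676 - 50 ≡ 17; y = λ·(25 - 17) - 7 ≡ 27. → (17, 27)
add Q: (17, 27) + (2, 25). λ = (25 - 27)/(2 - 17) ≡ 27/14 mod 29. 14⁻¹ ≡ 27 (mod 29), so λ ≡ 4.
  x = λ² - 17 - 2 = 16 - 19 ≡ 26; y = λ·(17 - 26) - 27 ≡ 24. → (26, 24)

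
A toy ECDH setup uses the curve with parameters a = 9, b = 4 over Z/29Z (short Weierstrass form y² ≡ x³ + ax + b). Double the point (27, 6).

(27, 23)

tangent at (27, 6): λ = (3·27² + 9)/(2·6) ≡ 21/12. 12⁻¹ ≡ 17 (mod 29), so λ ≡ 21·17 ≡ 9.
  x = λ² - 27 - 27 = 81 - 54 ≡ 27; y = λ·(27 - 27) - 6 ≡ 23. → (27, 23)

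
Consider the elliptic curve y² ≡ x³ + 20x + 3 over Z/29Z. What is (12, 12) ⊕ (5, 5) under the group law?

(13, 16)

(12, 12) + (5, 5). λ = (5 - 12)/(5 - 12) ≡ 22/22 mod 29. 22⁻¹ ≡ 4 (mod 29), so λ ≡ 1.
  x = λ² - 12 - 5 = 1 - 17 ≡ 13; y = λ·(12 - 13) - 12 ≡ 16. → (13, 16)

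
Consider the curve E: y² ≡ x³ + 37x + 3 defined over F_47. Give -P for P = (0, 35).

(0, 12)

-(0, 35) = (0, -35 mod 47) = (0, 12).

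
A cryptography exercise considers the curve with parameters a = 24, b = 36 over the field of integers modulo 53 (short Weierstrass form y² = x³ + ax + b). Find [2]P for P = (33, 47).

tangent at (33, 47): λ = (3·33² + 24)/(2·47) ≡ 5/41. 41⁻¹ ≡ 22 (mod 53), so λ ≡ 5·22 ≡ 4.
  x = λ² - 33 - 33 = 16 - 66 ≡ 3; y = λ·(33 - 3) - 47 ≡ 20. → (3, 20)

(3, 20)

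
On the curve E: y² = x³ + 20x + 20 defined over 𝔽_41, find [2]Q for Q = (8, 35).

(0, 15)

tangent at (8, 35): λ = (3·8² + 20)/(2·35) ≡ 7/29. 29⁻¹ ≡ 17 (mod 41) since 29·17 = 493 ≡ 1, so λ ≡ 7·17 ≡ 37.
  x = λ² - 8 - 8 = 1369 - 16 ≡ 0; y = λ·(8 - 0) - 35 ≡ 15. → (0, 15)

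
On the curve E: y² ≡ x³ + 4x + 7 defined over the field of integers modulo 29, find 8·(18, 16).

Write Q = (18, 16).
Double-and-add on 8 = (1000)₂. Start with Q = (18, 16) for the leading 1-bit.
double: tangent at (18, 16): λ = (3·18² + 4)/(2·16) ≡ 19/3. 3⁻¹ ≡ 10 (mod 29) since 3·10 = 30 ≡ 1, so λ ≡ 19·10 ≡ 16.
  x = λ² - 18 - 18 = 256 - 36 ≡ 17; y = λ·(18 - 17) - 16 ≡ 0. → (17, 0)
double: (17, 0) + (17, 0): same x and y₁ ≡ -y₂, so the sum is O.
double: O + O = O (identity).

O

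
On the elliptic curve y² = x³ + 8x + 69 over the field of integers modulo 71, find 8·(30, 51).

(39, 29)

Write P = (30, 51).
Double-and-add on 8 = (1000)₂. Start with P = (30, 51) for the leading 1-bit.
double: tangent at (30, 51): λ = (3·30² + 8)/(2·51) ≡ 10/31. 31⁻¹ ≡ 55 (mod 71) since 31·55 = 1705 ≡ 1, so λ ≡ 10·55 ≡ 53.
  x = λ² - 30 - 30 = 2809 - 60 ≡ 51; y = λ·(30 - 51) - 51 ≡ 43. → (51, 43)
double: tangent at (51, 43): λ = (3·51² + 8)/(2·43) ≡ 1/15. 15⁻¹ ≡ 19 (mod 71), so λ ≡ 1·19 ≡ 19.
  x = λ² - 51 - 51 = 361 - 102 ≡ 46; y = λ·(51 - 46) - 43 ≡ 52. → (46, 52)
double: tangent at (46, 52): λ = (3·46² + 8)/(2·52) ≡ 37/33. 33⁻¹ ≡ 28 (mod 71) since 33·28 = 924 ≡ 1, so λ ≡ 37·28 ≡ 42.
  x = λ² - 46 - 46 = 1764 - 92 ≡ 39; y = λ·(46 - 39) - 52 ≡ 29. → (39, 29)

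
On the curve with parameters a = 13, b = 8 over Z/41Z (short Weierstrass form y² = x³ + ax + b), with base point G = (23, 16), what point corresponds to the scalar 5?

(10, 20)

Repeated addition: build up to 5G.
2G: tangent at (23, 16): λ = (3·23² + 13)/(2·16) ≡ 1/32. 32⁻¹ ≡ 9 (mod 41) since 32·9 = 288 ≡ 1, so λ ≡ 1·9 ≡ 9.
  x = λ² - 23 - 23 = 81 - 46 ≡ 35; y = λ·(23 - 35) - 16 ≡ 40. → (35, 40)
3G: (35, 40) + (23, 16). λ = (16 - 40)/(23 - 35) ≡ 17/29 mod 41. 29⁻¹ ≡ 17 (mod 41), so λ ≡ 2.
  x = λ² - 35 - 23 = 4 - 58 ≡ 28; y = λ·(35 - 28) - 40 ≡ 15. → (28, 15)
4G: (28, 15) + (23, 16). λ = (16 - 15)/(23 - 28) ≡ 1/36 mod 41. 36⁻¹ ≡ 8 (mod 41), so λ ≡ 8.
  x = λ² - 28 - 23 = 64 - 51 ≡ 13; y = λ·(28 - 13) - 15 ≡ 23. → (13, 23)
5G: (13, 23) + (23, 16). λ = (16 - 23)/(23 - 13) ≡ 34/10 mod 41. 10⁻¹ ≡ 37 (mod 41), so λ ≡ 28.
  x = λ² - 13 - 23 = 784 - 36 ≡ 10; y = λ·(13 - 10) - 23 ≡ 20. → (10, 20)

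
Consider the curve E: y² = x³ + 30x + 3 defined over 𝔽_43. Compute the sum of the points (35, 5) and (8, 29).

(13, 28)

(35, 5) + (8, 29). λ = (29 - 5)/(8 - 35) ≡ 24/16 mod 43. 16⁻¹ ≡ 35 (mod 43) since 16·35 = 560 ≡ 1, so λ ≡ 23.
  x = λ² - 35 - 8 = 529 - 43 ≡ 13; y = λ·(35 - 13) - 5 ≡ 28. → (13, 28)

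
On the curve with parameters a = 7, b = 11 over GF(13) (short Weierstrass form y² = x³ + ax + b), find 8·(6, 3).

Write Q = (6, 3).
Double-and-add on 8 = (1000)₂. Start with Q = (6, 3) for the leading 1-bit.
double: tangent at (6, 3): λ = (3·6² + 7)/(2·3) ≡ 11/6. 6⁻¹ ≡ 11 (mod 13), so λ ≡ 11·11 ≡ 4.
  x = λ² - 6 - 6 = 16 - 12 ≡ 4; y = λ·(6 - 4) - 3 ≡ 5. → (4, 5)
double: tangent at (4, 5): λ = (3·4² + 7)/(2·5) ≡ 3/10. 10⁻¹ ≡ 4 (mod 13) since 10·4 = 40 ≡ 1, so λ ≡ 3·4 ≡ 12.
  x = λ² - 4 - 4 = 144 - 8 ≡ 6; y = λ·(4 - 6) - 5 ≡ 10. → (6, 10)
double: tangent at (6, 10): λ = (3·6² + 7)/(2·10) ≡ 11/7. 7⁻¹ ≡ 2 (mod 13) since 7·2 = 14 ≡ 1, so λ ≡ 11·2 ≡ 9.
  x = λ² - 6 - 6 = 81 - 12 ≡ 4; y = λ·(6 - 4) - 10 ≡ 8. → (4, 8)

(4, 8)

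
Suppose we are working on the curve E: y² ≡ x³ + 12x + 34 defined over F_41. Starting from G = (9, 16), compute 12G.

(33, 0)

Double-and-add on 12 = (1100)₂. Start with G = (9, 16) for the leading 1-bit.
double: tangent at (9, 16): λ = (3·9² + 12)/(2·16) ≡ 9/32. 32⁻¹ ≡ 9 (mod 41), so λ ≡ 9·9 ≡ 40.
  x = λ² - 9 - 9 = 1600 - 18 ≡ 24; y = λ·(9 - 24) - 16 ≡ 40. → (24, 40)
add G: (24, 40) + (9, 16). λ = (16 - 40)/(9 - 24) ≡ 17/26 mod 41. 26⁻¹ ≡ 30 (mod 41) since 26·30 = 780 ≡ 1, so λ ≡ 18.
  x = λ² - 24 - 9 = 324 - 33 ≡ 4; y = λ·(24 - 4) - 40 ≡ 33. → (4, 33)
double: tangent at (4, 33): λ = (3·4² + 12)/(2·33) ≡ 19/25. 25⁻¹ ≡ 23 (mod 41) since 25·23 = 575 ≡ 1, so λ ≡ 19·23 ≡ 27.
  x = λ² - 4 - 4 = 729 - 8 ≡ 24; y = λ·(4 - 24) - 33 ≡ 1. → (24, 1)
double: tangent at (24, 1): λ = (3·24² + 12)/(2·1) ≡ 18/2. 2⁻¹ ≡ 21 (mod 41) since 2·21 = 42 ≡ 1, so λ ≡ 18·21 ≡ 9.
  x = λ² - 24 - 24 = 81 - 48 ≡ 33; y = λ·(24 - 33) - 1 ≡ 0. → (33, 0)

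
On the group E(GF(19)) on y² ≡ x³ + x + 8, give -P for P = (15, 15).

-(15, 15) = (15, -15 mod 19) = (15, 4).

(15, 4)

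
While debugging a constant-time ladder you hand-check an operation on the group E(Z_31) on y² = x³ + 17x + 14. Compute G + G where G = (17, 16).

tangent at (17, 16): λ = (3·17² + 17)/(2·16) ≡ 16/1. 1⁻¹ ≡ 1 (mod 31), so λ ≡ 16·1 ≡ 16.
  x = λ² - 17 - 17 = 256 - 34 ≡ 5; y = λ·(17 - 5) - 16 ≡ 21. → (5, 21)

(5, 21)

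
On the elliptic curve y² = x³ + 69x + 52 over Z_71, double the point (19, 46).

(69, 41)

tangent at (19, 46): λ = (3·19² + 69)/(2·46) ≡ 16/21. 21⁻¹ ≡ 44 (mod 71), so λ ≡ 16·44 ≡ 65.
  x = λ² - 19 - 19 = 4225 - 38 ≡ 69; y = λ·(19 - 69) - 46 ≡ 41. → (69, 41)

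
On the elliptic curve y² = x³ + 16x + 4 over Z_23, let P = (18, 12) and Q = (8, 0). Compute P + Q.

(18, 12) + (8, 0). λ = (0 - 12)/(8 - 18) ≡ 11/13 mod 23. 13⁻¹ ≡ 16 (mod 23), so λ ≡ 15.
  x = λ² - 18 - 8 = 225 - 26 ≡ 15; y = λ·(18 - 15) - 12 ≡ 10. → (15, 10)

(15, 10)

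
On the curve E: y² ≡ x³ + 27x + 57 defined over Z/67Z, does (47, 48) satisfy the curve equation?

y² = 48² ≡ 26; x³ + 27x + 57 = 105149 ≡ 26 (mod 67). 26 = 26.

yes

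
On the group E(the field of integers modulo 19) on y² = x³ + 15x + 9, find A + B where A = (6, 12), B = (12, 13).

(6, 12) + (12, 13). λ = (13 - 12)/(12 - 6) ≡ 1/6 mod 19. 6⁻¹ ≡ 16 (mod 19), so λ ≡ 16.
  x = λ² - 6 - 12 = 256 - 18 ≡ 10; y = λ·(6 - 10) - 12 ≡ 0. → (10, 0)

(10, 0)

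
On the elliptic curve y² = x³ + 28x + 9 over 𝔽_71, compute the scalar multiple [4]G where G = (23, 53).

(35, 46)

Double-and-add on 4 = (100)₂. Start with G = (23, 53) for the leading 1-bit.
double: tangent at (23, 53): λ = (3·23² + 28)/(2·53) ≡ 53/35. 35⁻¹ ≡ 69 (mod 71), so λ ≡ 53·69 ≡ 36.
  x = λ² - 23 - 23 = 1296 - 46 ≡ 43; y = λ·(23 - 43) - 53 ≡ 8. → (43, 8)
double: tangent at (43, 8): λ = (3·43² + 28)/(2·8) ≡ 37/16. 16⁻¹ ≡ 40 (mod 71), so λ ≡ 37·40 ≡ 60.
  x = λ² - 43 - 43 = 3600 - 86 ≡ 35; y = λ·(43 - 35) - 8 ≡ 46. → (35, 46)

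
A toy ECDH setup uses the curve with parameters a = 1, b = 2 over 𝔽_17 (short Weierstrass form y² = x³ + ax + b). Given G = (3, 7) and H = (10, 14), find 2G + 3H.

First 2G:
Repeated addition: build up to 2G.
2G: tangent at (3, 7): λ = (3·3² + 1)/(2·7) ≡ 11/14. 14⁻¹ ≡ 11 (mod 17), so λ ≡ 11·11 ≡ 2.
  x = λ² - 3 - 3 = 4 - 6 ≡ 15; y = λ·(3 - 15) - 7 ≡ 3. → (15, 3)
2G = (15, 3).
Next 3H:
Repeated addition: build up to 3H.
2H: tangent at (10, 14): λ = (3·10² + 1)/(2·14) ≡ 12/11. 11⁻¹ ≡ 14 (mod 17) since 11·14 = 154 ≡ 1, so λ ≡ 12·14 ≡ 15.
  x = λ² - 10 - 10 = 225 - 20 ≡ 1; y = λ·(10 - 1) - 14 ≡ 2. → (1, 2)
3H: (1, 2) + (10, 14). λ = (14 - 2)/(10 - 1) ≡ 12/9 mod 17. 9⁻¹ ≡ 2 (mod 17) since 9·2 = 18 ≡ 1, so λ ≡ 7.
  x = λ² - 1 - 10 = 49 - 11 ≡ 4; y = λ·(1 - 4) - 2 ≡ 11. → (4, 11)
3H = (4, 11).
Finally 2G + 3H:
(15, 3) + (4, 11). λ = (11 - 3)/(4 - 15) ≡ 8/6 mod 17. 6⁻¹ ≡ 3 (mod 17) since 6·3 = 18 ≡ 1, so λ ≡ 7.
  x = λ² - 15 - 4 = 49 - 19 ≡ 13; y = λ·(15 - 13) - 3 ≡ 11. → (13, 11)

(13, 11)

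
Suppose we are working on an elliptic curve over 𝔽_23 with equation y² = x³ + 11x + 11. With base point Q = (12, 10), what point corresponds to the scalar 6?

(4, 2)

Double-and-add on 6 = (110)₂. Start with Q = (12, 10) for the leading 1-bit.
double: tangent at (12, 10): λ = (3·12² + 11)/(2·10) ≡ 6/20. 20⁻¹ ≡ 15 (mod 23) since 20·15 = 300 ≡ 1, so λ ≡ 6·15 ≡ 21.
  x = λ² - 12 - 12 = 441 - 24 ≡ 3; y = λ·(12 - 3) - 10 ≡ 18. → (3, 18)
add Q: (3, 18) + (12, 10). λ = (10 - 18)/(12 - 3) ≡ 15/9 mod 23. 9⁻¹ ≡ 18 (mod 23), so λ ≡ 17.
  x = λ² - 3 - 12 = 289 - 15 ≡ 21; y = λ·(3 - 21) - 18 ≡ 21. → (21, 21)
double: tangent at (21, 21): λ = (3·21² + 11)/(2·21) ≡ 0/19. 19⁻¹ ≡ 17 (mod 23), so λ ≡ 0·17 ≡ 0.
  x = λ² - 21 - 21 = 0 - 42 ≡ 4; y = λ·(21 - 4) - 21 ≡ 2. → (4, 2)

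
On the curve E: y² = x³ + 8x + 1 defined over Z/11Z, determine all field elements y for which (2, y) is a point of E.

x³ + 8x + 1 = 25 ≡ 3 (mod 11).
Square roots of 3 mod 11: 5 and 6 (since 5² = 25 ≡ 3).

5, 6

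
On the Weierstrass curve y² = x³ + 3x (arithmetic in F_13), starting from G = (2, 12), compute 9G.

(2, 1)

Repeated addition: build up to 9G.
2G: tangent at (2, 12): λ = (3·2² + 3)/(2·12) ≡ 2/11. 11⁻¹ ≡ 6 (mod 13), so λ ≡ 2·6 ≡ 12.
  x = λ² - 2 - 2 = 144 - 4 ≡ 10; y = λ·(2 - 10) - 12 ≡ 9. → (10, 9)
3G: (10, 9) + (2, 12). λ = (12 - 9)/(2 - 10) ≡ 3/5 mod 13. 5⁻¹ ≡ 8 (mod 13), so λ ≡ 11.
  x = λ² - 10 - 2 = 121 - 12 ≡ 5; y = λ·(10 - 5) - 9 ≡ 7. → (5, 7)
4G: (5, 7) + (2, 12). λ = (12 - 7)/(2 - 5) ≡ 5/10 mod 13. 10⁻¹ ≡ 4 (mod 13) since 10·4 = 40 ≡ 1, so λ ≡ 7.
  x = λ² - 5 - 2 = 49 - 7 ≡ 3; y = λ·(5 - 3) - 7 ≡ 7. → (3, 7)
5G: (3, 7) + (2, 12). λ = (12 - 7)/(2 - 3) ≡ 5/12 mod 13. 12⁻¹ ≡ 12 (mod 13), so λ ≡ 8.
  x = λ² - 3 - 2 = 64 - 5 ≡ 7; y = λ·(3 - 7) - 7 ≡ 0. → (7, 0)
6G: (7, 0) + (2, 12). λ = (12 - 0)/(2 - 7) ≡ 12/8 mod 13. 8⁻¹ ≡ 5 (mod 13), so λ ≡ 8.
  x = λ² - 7 - 2 = 64 - 9 ≡ 3; y = λ·(7 - 3) - 0 ≡ 6. → (3, 6)
7G: (3, 6) + (2, 12). λ = (12 - 6)/(2 - 3) ≡ 6/12 mod 13. 12⁻¹ ≡ 12 (mod 13), so λ ≡ 7.
  x = λ² - 3 - 2 = 49 - 5 ≡ 5; y = λ·(3 - 5) - 6 ≡ 6. → (5, 6)
8G: (5, 6) + (2, 12). λ = (12 - 6)/(2 - 5) ≡ 6/10 mod 13. 10⁻¹ ≡ 4 (mod 13) since 10·4 = 40 ≡ 1, so λ ≡ 11.
  x = λ² - 5 - 2 = 121 - 7 ≡ 10; y = λ·(5 - 10) - 6 ≡ 4. → (10, 4)
9G: (10, 4) + (2, 12). λ = (12 - 4)/(2 - 10) ≡ 8/5 mod 13. 5⁻¹ ≡ 8 (mod 13), so λ ≡ 12.
  x = λ² - 10 - 2 = 144 - 12 ≡ 2; y = λ·(10 - 2) - 4 ≡ 1. → (2, 1)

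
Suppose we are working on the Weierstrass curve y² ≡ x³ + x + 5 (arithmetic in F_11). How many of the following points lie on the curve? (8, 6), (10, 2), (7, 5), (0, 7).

2

(8, 6): 6² ≡ 3, rhs ≡ 8 → off.
(10, 2): 2² ≡ 4, rhs ≡ 3 → off.
(7, 5): 5² ≡ 3, rhs ≡ 3 → on.
(0, 7): 7² ≡ 5, rhs ≡ 5 → on.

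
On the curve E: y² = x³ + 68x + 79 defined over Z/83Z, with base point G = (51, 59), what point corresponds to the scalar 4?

(44, 21)

Double-and-add on 4 = (100)₂. Start with G = (51, 59) for the leading 1-bit.
double: tangent at (51, 59): λ = (3·51² + 68)/(2·59) ≡ 69/35. 35⁻¹ ≡ 19 (mod 83) since 35·19 = 665 ≡ 1, so λ ≡ 69·19 ≡ 66.
  x = λ² - 51 - 51 = 4356 - 102 ≡ 21; y = λ·(51 - 21) - 59 ≡ 12. → (21, 12)
double: tangent at (21, 12): λ = (3·21² + 68)/(2·12) ≡ 63/24. 24⁻¹ ≡ 45 (mod 83), so λ ≡ 63·45 ≡ 13.
  x = λ² - 21 - 21 = 169 - 42 ≡ 44; y = λ·(21 - 44) - 12 ≡ 21. → (44, 21)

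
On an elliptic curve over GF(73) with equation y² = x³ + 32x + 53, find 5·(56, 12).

(53, 10)

Write Q = (56, 12).
Double-and-add on 5 = (101)₂. Start with Q = (56, 12) for the leading 1-bit.
double: tangent at (56, 12): λ = (3·56² + 32)/(2·12) ≡ 23/24. 24⁻¹ ≡ 70 (mod 73) since 24·70 = 1680 ≡ 1, so λ ≡ 23·70 ≡ 4.
  x = λ² - 56 - 56 = 16 - 112 ≡ 50; y = λ·(56 - 50) - 12 ≡ 12. → (50, 12)
double: tangent at (50, 12): λ = (3·50² + 32)/(2·12) ≡ 13/24. 24⁻¹ ≡ 70 (mod 73), so λ ≡ 13·70 ≡ 34.
  x = λ² - 50 - 50 = 1156 - 100 ≡ 34; y = λ·(50 - 34) - 12 ≡ 21. → (34, 21)
add Q: (34, 21) + (56, 12). λ = (12 - 21)/(56 - 34) ≡ 64/22 mod 73. 22⁻¹ ≡ 10 (mod 73), so λ ≡ 56.
  x = λ² - 34 - 56 = 3136 - 90 ≡ 53; y = λ·(34 - 53) - 21 ≡ 10. → (53, 10)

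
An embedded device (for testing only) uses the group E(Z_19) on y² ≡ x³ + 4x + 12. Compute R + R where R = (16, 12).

tangent at (16, 12): λ = (3·16² + 4)/(2·12) ≡ 12/5. 5⁻¹ ≡ 4 (mod 19), so λ ≡ 12·4 ≡ 10.
  x = λ² - 16 - 16 = 100 - 32 ≡ 11; y = λ·(16 - 11) - 12 ≡ 0. → (11, 0)

(11, 0)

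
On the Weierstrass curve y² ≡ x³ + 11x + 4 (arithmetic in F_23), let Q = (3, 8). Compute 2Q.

(0, 2)

tangent at (3, 8): λ = (3·3² + 11)/(2·8) ≡ 15/16. 16⁻¹ ≡ 13 (mod 23) since 16·13 = 208 ≡ 1, so λ ≡ 15·13 ≡ 11.
  x = λ² - 3 - 3 = 121 - 6 ≡ 0; y = λ·(3 - 0) - 8 ≡ 2. → (0, 2)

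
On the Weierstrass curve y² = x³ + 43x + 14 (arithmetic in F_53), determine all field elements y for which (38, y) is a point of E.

none

x³ + 43x + 14 = 56520 ≡ 22 (mod 53).
22 is a non-residue mod 53; no y exists.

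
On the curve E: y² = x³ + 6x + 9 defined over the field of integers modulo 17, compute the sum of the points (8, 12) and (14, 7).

(8, 12) + (14, 7). λ = (7 - 12)/(14 - 8) ≡ 12/6 mod 17. 6⁻¹ ≡ 3 (mod 17), so λ ≡ 2.
  x = λ² - 8 - 14 = 4 - 22 ≡ 16; y = λ·(8 - 16) - 12 ≡ 6. → (16, 6)

(16, 6)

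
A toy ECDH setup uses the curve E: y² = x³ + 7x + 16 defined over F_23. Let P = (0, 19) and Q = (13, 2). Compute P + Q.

(0, 19) + (13, 2). λ = (2 - 19)/(13 - 0) ≡ 6/13 mod 23. 13⁻¹ ≡ 16 (mod 23), so λ ≡ 4.
  x = λ² - 0 - 13 = 16 - 13 ≡ 3; y = λ·(0 - 3) - 19 ≡ 15. → (3, 15)

(3, 15)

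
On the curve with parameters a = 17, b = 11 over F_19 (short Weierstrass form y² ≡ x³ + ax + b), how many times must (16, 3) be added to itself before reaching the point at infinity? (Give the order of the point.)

2P: tangent at (16, 3): λ = (3·16² + 17)/(2·3) ≡ 6/6. 6⁻¹ ≡ 16 (mod 19) since 6·16 = 96 ≡ 1, so λ ≡ 6·16 ≡ 1.
  x = λ² - 16 - 16 = 1 - 32 ≡ 7; y = λ·(16 - 7) - 3 ≡ 6. → (7, 6)
3P: (7, 6) + (16, 3). λ = (3 - 6)/(16 - 7) ≡ 16/9 mod 19. 9⁻¹ ≡ 17 (mod 19), so λ ≡ 6.
  x = λ² - 7 - 16 = 36 - 23 ≡ 13; y = λ·(7 - 13) - 6 ≡ 15. → (13, 15)
4P: (13, 15) + (16, 3). λ = (3 - 15)/(16 - 13) ≡ 7/3 mod 19. 3⁻¹ ≡ 13 (mod 19), so λ ≡ 15.
  x = λ² - 13 - 16 = 225 - 29 ≡ 6; y = λ·(13 - 6) - 15 ≡ 14. → (6, 14)
5P: (6, 14) + (16, 3). λ = (3 - 14)/(16 - 6) ≡ 8/10 mod 19. 10⁻¹ ≡ 2 (mod 19), so λ ≡ 16.
  x = λ² - 6 - 16 = 256 - 22 ≡ 6; y = λ·(6 - 6) - 14 ≡ 5. → (6, 5)
6P: (6, 5) + (16, 3). λ = (3 - 5)/(16 - 6) ≡ 17/10 mod 19. 10⁻¹ ≡ 2 (mod 19), so λ ≡ 15.
  x = λ² - 6 - 16 = 225 - 22 ≡ 13; y = λ·(6 - 13) - 5 ≡ 4. → (13, 4)
7P: (13, 4) + (16, 3). λ = (3 - 4)/(16 - 13) ≡ 18/3 mod 19. 3⁻¹ ≡ 13 (mod 19), so λ ≡ 6.
  x = λ² - 13 - 16 = 36 - 29 ≡ 7; y = λ·(13 - 7) - 4 ≡ 13. → (7, 13)
8P: (7, 13) + (16, 3). λ = (3 - 13)/(16 - 7) ≡ 9/9 mod 19. 9⁻¹ ≡ 17 (mod 19), so λ ≡ 1.
  x = λ² - 7 - 16 = 1 - 23 ≡ 16; y = λ·(7 - 16) - 13 ≡ 16. → (16, 16)
9P: (16, 16) + (16, 3): same x and y₁ ≡ -y₂, so the sum is the point at infinity.
9P = the point at infinity, so the order is 9.

9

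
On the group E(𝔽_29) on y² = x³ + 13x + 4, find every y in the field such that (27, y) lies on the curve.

12, 17

x³ + 13x + 4 = 20038 ≡ 28 (mod 29).
Square roots of 28 mod 29: 12 and 17 (since 12² = 144 ≡ 28).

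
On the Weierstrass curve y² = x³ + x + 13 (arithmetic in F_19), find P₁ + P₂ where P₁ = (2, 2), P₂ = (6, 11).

(3, 10)

(2, 2) + (6, 11). λ = (11 - 2)/(6 - 2) ≡ 9/4 mod 19. 4⁻¹ ≡ 5 (mod 19) since 4·5 = 20 ≡ 1, so λ ≡ 7.
  x = λ² - 2 - 6 = 49 - 8 ≡ 3; y = λ·(2 - 3) - 2 ≡ 10. → (3, 10)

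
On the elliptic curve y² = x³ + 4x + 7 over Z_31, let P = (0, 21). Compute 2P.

tangent at (0, 21): λ = (3·0² + 4)/(2·21) ≡ 4/11. 11⁻¹ ≡ 17 (mod 31), so λ ≡ 4·17 ≡ 6.
  x = λ² - 0 - 0 = 36 - 0 ≡ 5; y = λ·(0 - 5) - 21 ≡ 11. → (5, 11)

(5, 11)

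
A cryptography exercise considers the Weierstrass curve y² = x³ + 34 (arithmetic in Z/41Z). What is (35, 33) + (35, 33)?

(14, 20)

tangent at (35, 33): λ = (3·35² + 0)/(2·33) ≡ 26/25. 25⁻¹ ≡ 23 (mod 41), so λ ≡ 26·23 ≡ 24.
  x = λ² - 35 - 35 = 576 - 70 ≡ 14; y = λ·(35 - 14) - 33 ≡ 20. → (14, 20)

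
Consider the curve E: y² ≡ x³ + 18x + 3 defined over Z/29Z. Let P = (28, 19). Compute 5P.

Repeated addition: build up to 5P.
2P: tangent at (28, 19): λ = (3·28² + 18)/(2·19) ≡ 21/9. 9⁻¹ ≡ 13 (mod 29), so λ ≡ 21·13 ≡ 12.
  x = λ² - 28 - 28 = 144 - 56 ≡ 1; y = λ·(28 - 1) - 19 ≡ 15. → (1, 15)
3P: (1, 15) + (28, 19). λ = (19 - 15)/(28 - 1) ≡ 4/27 mod 29. 27⁻¹ ≡ 14 (mod 29) since 27·14 = 378 ≡ 1, so λ ≡ 27.
  x = λ² - 1 - 28 = 729 - 29 ≡ 4; y = λ·(1 - 4) - 15 ≡ 20. → (4, 20)
4P: (4, 20) + (28, 19). λ = (19 - 20)/(28 - 4) ≡ 28/24 mod 29. 24⁻¹ ≡ 23 (mod 29) since 24·23 = 552 ≡ 1, so λ ≡ 6.
  x = λ² - 4 - 28 = 36 - 32 ≡ 4; y = λ·(4 - 4) - 20 ≡ 9. → (4, 9)
5P: (4, 9) + (28, 19). λ = (19 - 9)/(28 - 4) ≡ 10/24 mod 29. 24⁻¹ ≡ 23 (mod 29), so λ ≡ 27.
  x = λ² - 4 - 28 = 729 - 32 ≡ 1; y = λ·(4 - 1) - 9 ≡ 14. → (1, 14)

(1, 14)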